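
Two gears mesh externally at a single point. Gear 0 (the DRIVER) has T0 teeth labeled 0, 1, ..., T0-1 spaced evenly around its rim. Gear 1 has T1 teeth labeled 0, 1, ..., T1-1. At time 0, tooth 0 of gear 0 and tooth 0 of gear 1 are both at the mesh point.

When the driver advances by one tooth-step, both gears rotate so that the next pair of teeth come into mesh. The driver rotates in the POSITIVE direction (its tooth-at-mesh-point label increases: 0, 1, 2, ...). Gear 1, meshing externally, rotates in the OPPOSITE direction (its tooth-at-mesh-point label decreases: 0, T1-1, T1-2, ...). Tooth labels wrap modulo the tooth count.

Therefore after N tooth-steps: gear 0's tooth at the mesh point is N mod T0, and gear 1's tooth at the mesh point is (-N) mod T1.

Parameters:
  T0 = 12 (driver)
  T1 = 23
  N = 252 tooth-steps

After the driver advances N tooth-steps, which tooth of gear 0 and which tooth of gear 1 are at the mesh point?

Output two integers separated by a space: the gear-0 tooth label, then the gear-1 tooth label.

Gear 0 (driver, T0=12): tooth at mesh = N mod T0
  252 = 21 * 12 + 0, so 252 mod 12 = 0
  gear 0 tooth = 0
Gear 1 (driven, T1=23): tooth at mesh = (-N) mod T1
  252 = 10 * 23 + 22, so 252 mod 23 = 22
  (-252) mod 23 = (-22) mod 23 = 23 - 22 = 1
Mesh after 252 steps: gear-0 tooth 0 meets gear-1 tooth 1

Answer: 0 1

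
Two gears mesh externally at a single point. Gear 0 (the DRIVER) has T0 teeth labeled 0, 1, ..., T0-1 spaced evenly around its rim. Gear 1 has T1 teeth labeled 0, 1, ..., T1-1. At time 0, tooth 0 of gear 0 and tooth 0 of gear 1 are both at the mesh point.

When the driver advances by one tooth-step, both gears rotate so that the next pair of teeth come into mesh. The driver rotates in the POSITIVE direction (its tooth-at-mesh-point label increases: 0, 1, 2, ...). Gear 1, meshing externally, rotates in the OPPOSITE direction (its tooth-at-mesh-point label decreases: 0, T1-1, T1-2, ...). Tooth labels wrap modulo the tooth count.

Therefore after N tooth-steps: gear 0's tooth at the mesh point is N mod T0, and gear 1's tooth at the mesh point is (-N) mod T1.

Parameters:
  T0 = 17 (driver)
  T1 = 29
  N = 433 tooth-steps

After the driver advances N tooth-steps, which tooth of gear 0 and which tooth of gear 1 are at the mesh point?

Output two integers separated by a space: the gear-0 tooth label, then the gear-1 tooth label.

Gear 0 (driver, T0=17): tooth at mesh = N mod T0
  433 = 25 * 17 + 8, so 433 mod 17 = 8
  gear 0 tooth = 8
Gear 1 (driven, T1=29): tooth at mesh = (-N) mod T1
  433 = 14 * 29 + 27, so 433 mod 29 = 27
  (-433) mod 29 = (-27) mod 29 = 29 - 27 = 2
Mesh after 433 steps: gear-0 tooth 8 meets gear-1 tooth 2

Answer: 8 2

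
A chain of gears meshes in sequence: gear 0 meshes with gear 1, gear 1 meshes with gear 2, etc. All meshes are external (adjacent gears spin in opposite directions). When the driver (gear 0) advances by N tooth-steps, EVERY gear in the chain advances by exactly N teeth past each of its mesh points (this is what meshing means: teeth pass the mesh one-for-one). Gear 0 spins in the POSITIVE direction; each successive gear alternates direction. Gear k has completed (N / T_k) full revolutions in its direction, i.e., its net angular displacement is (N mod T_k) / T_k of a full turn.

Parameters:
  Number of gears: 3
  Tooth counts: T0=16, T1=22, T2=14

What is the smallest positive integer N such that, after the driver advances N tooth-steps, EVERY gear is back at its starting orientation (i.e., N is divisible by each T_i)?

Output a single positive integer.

Answer: 1232

Derivation:
Gear k returns to start when N is a multiple of T_k.
All gears at start simultaneously when N is a common multiple of [16, 22, 14]; the smallest such N is lcm(16, 22, 14).
Start: lcm = T0 = 16
Fold in T1=22: gcd(16, 22) = 2; lcm(16, 22) = 16 * 22 / 2 = 352 / 2 = 176
Fold in T2=14: gcd(176, 14) = 2; lcm(176, 14) = 176 * 14 / 2 = 2464 / 2 = 1232
Full cycle length = 1232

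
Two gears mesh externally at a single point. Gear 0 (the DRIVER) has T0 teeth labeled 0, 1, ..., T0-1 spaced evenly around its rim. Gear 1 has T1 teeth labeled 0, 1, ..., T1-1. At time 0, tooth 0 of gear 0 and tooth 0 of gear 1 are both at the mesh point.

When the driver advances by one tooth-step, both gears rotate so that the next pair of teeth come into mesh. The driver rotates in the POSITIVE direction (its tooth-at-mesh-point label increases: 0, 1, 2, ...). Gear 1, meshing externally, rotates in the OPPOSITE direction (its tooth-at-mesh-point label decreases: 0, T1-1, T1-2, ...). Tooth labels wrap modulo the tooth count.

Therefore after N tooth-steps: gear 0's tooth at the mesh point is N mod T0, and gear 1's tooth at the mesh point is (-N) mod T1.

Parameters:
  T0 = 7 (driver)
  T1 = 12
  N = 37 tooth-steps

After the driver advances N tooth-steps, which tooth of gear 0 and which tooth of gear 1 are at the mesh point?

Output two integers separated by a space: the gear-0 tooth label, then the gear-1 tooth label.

Answer: 2 11

Derivation:
Gear 0 (driver, T0=7): tooth at mesh = N mod T0
  37 = 5 * 7 + 2, so 37 mod 7 = 2
  gear 0 tooth = 2
Gear 1 (driven, T1=12): tooth at mesh = (-N) mod T1
  37 = 3 * 12 + 1, so 37 mod 12 = 1
  (-37) mod 12 = (-1) mod 12 = 12 - 1 = 11
Mesh after 37 steps: gear-0 tooth 2 meets gear-1 tooth 11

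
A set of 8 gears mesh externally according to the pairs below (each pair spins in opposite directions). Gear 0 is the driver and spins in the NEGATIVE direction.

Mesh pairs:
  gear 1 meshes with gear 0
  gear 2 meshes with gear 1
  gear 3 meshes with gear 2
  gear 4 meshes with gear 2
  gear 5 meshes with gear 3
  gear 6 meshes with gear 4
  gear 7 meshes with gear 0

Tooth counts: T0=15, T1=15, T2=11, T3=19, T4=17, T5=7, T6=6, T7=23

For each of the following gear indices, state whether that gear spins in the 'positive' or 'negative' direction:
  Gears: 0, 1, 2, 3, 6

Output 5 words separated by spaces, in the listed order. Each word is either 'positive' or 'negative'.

Gear 0 (driver): negative (depth 0)
  gear 1: meshes with gear 0 -> depth 1 -> positive (opposite of gear 0)
  gear 2: meshes with gear 1 -> depth 2 -> negative (opposite of gear 1)
  gear 3: meshes with gear 2 -> depth 3 -> positive (opposite of gear 2)
  gear 4: meshes with gear 2 -> depth 3 -> positive (opposite of gear 2)
  gear 5: meshes with gear 3 -> depth 4 -> negative (opposite of gear 3)
  gear 6: meshes with gear 4 -> depth 4 -> negative (opposite of gear 4)
  gear 7: meshes with gear 0 -> depth 1 -> positive (opposite of gear 0)
Queried indices 0, 1, 2, 3, 6 -> negative, positive, negative, positive, negative

Answer: negative positive negative positive negative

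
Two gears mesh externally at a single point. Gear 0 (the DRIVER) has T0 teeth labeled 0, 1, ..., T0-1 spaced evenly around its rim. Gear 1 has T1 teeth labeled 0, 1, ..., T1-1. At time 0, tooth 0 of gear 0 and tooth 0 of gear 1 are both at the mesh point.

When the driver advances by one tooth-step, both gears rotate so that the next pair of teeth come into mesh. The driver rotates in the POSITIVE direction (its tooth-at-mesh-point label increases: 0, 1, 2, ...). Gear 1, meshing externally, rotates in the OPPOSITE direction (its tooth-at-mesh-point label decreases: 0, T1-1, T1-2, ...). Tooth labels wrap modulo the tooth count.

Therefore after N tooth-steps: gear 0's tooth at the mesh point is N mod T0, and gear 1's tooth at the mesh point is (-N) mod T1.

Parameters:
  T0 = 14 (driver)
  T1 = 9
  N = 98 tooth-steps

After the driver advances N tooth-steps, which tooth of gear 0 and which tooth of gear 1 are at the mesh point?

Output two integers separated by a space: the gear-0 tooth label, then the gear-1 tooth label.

Gear 0 (driver, T0=14): tooth at mesh = N mod T0
  98 = 7 * 14 + 0, so 98 mod 14 = 0
  gear 0 tooth = 0
Gear 1 (driven, T1=9): tooth at mesh = (-N) mod T1
  98 = 10 * 9 + 8, so 98 mod 9 = 8
  (-98) mod 9 = (-8) mod 9 = 9 - 8 = 1
Mesh after 98 steps: gear-0 tooth 0 meets gear-1 tooth 1

Answer: 0 1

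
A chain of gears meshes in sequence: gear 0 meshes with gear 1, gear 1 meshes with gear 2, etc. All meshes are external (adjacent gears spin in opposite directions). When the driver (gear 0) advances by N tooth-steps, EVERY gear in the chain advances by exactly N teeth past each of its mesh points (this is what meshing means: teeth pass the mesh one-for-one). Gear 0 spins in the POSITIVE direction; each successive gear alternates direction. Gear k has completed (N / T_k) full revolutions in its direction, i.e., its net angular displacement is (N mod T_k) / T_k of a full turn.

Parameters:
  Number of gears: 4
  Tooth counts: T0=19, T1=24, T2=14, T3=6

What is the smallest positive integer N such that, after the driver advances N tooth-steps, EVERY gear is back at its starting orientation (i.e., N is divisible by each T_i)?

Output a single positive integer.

Gear k returns to start when N is a multiple of T_k.
All gears at start simultaneously when N is a common multiple of [19, 24, 14, 6]; the smallest such N is lcm(19, 24, 14, 6).
Start: lcm = T0 = 19
Fold in T1=24: gcd(19, 24) = 1; lcm(19, 24) = 19 * 24 / 1 = 456 / 1 = 456
Fold in T2=14: gcd(456, 14) = 2; lcm(456, 14) = 456 * 14 / 2 = 6384 / 2 = 3192
Fold in T3=6: gcd(3192, 6) = 6; lcm(3192, 6) = 3192 * 6 / 6 = 19152 / 6 = 3192
Full cycle length = 3192

Answer: 3192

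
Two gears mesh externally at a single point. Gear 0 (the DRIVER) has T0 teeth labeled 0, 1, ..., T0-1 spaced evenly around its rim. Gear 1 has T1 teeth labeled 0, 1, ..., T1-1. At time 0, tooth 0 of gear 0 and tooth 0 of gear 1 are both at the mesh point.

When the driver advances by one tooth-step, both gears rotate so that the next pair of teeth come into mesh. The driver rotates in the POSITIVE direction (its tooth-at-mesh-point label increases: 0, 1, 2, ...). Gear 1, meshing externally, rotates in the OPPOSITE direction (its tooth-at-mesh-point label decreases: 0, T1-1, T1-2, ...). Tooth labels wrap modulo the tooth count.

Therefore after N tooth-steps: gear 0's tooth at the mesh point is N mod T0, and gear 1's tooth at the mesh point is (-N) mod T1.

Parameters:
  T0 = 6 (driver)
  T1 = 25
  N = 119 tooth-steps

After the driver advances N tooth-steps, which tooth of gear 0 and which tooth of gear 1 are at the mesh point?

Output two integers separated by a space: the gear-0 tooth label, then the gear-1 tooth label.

Answer: 5 6

Derivation:
Gear 0 (driver, T0=6): tooth at mesh = N mod T0
  119 = 19 * 6 + 5, so 119 mod 6 = 5
  gear 0 tooth = 5
Gear 1 (driven, T1=25): tooth at mesh = (-N) mod T1
  119 = 4 * 25 + 19, so 119 mod 25 = 19
  (-119) mod 25 = (-19) mod 25 = 25 - 19 = 6
Mesh after 119 steps: gear-0 tooth 5 meets gear-1 tooth 6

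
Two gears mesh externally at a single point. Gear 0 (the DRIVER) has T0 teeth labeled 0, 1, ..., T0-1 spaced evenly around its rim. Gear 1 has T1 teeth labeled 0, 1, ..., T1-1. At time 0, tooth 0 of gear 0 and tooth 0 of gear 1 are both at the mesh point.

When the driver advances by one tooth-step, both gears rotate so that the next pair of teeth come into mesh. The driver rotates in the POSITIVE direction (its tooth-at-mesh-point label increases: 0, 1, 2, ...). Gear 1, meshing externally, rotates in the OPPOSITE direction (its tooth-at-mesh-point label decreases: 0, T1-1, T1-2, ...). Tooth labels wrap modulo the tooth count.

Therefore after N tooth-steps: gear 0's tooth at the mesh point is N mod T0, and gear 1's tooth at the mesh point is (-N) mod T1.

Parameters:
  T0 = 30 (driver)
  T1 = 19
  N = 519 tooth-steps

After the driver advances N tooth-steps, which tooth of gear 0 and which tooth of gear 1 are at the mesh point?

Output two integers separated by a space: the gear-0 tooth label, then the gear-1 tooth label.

Answer: 9 13

Derivation:
Gear 0 (driver, T0=30): tooth at mesh = N mod T0
  519 = 17 * 30 + 9, so 519 mod 30 = 9
  gear 0 tooth = 9
Gear 1 (driven, T1=19): tooth at mesh = (-N) mod T1
  519 = 27 * 19 + 6, so 519 mod 19 = 6
  (-519) mod 19 = (-6) mod 19 = 19 - 6 = 13
Mesh after 519 steps: gear-0 tooth 9 meets gear-1 tooth 13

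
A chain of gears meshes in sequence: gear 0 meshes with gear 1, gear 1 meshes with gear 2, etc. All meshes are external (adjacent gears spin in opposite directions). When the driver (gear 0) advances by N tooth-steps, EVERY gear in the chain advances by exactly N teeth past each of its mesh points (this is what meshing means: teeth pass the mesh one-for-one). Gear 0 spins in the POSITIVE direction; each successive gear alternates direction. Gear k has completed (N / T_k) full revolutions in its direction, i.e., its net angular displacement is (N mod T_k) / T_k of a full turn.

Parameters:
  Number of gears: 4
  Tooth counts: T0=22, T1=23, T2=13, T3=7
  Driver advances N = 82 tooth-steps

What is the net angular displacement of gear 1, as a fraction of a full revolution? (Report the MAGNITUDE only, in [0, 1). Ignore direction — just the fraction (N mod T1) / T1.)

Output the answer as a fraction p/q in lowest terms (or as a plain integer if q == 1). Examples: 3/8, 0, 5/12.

Chain of 4 gears, tooth counts: [22, 23, 13, 7]
  gear 0: T0=22, direction=positive, advance = 82 mod 22 = 16 teeth = 16/22 turn
  gear 1: T1=23, direction=negative, advance = 82 mod 23 = 13 teeth = 13/23 turn
  gear 2: T2=13, direction=positive, advance = 82 mod 13 = 4 teeth = 4/13 turn
  gear 3: T3=7, direction=negative, advance = 82 mod 7 = 5 teeth = 5/7 turn
Gear 1: 82 mod 23 = 13
Fraction = 13 / 23 = 13/23 (gcd(13,23)=1) = 13/23

Answer: 13/23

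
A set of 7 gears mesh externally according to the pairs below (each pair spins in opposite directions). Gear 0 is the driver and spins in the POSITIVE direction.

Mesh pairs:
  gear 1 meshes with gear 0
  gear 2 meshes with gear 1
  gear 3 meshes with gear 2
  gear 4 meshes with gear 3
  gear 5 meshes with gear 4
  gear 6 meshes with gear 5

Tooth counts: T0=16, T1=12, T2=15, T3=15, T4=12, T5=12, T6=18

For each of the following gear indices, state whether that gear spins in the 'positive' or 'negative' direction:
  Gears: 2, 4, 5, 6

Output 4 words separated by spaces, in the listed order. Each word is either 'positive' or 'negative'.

Answer: positive positive negative positive

Derivation:
Gear 0 (driver): positive (depth 0)
  gear 1: meshes with gear 0 -> depth 1 -> negative (opposite of gear 0)
  gear 2: meshes with gear 1 -> depth 2 -> positive (opposite of gear 1)
  gear 3: meshes with gear 2 -> depth 3 -> negative (opposite of gear 2)
  gear 4: meshes with gear 3 -> depth 4 -> positive (opposite of gear 3)
  gear 5: meshes with gear 4 -> depth 5 -> negative (opposite of gear 4)
  gear 6: meshes with gear 5 -> depth 6 -> positive (opposite of gear 5)
Queried indices 2, 4, 5, 6 -> positive, positive, negative, positive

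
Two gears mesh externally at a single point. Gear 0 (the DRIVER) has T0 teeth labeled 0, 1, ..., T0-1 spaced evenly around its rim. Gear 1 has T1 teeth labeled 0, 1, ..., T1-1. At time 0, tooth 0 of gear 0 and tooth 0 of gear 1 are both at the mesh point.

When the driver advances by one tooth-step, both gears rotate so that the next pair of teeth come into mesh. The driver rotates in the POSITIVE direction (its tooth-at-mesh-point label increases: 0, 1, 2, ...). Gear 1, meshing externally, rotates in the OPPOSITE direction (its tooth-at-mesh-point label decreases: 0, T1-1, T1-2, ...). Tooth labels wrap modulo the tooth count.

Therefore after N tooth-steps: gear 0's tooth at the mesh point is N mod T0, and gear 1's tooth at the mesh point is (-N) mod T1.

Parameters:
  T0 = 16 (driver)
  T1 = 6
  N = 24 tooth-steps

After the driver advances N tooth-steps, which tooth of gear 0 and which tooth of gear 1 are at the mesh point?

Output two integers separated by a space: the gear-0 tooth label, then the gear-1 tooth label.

Answer: 8 0

Derivation:
Gear 0 (driver, T0=16): tooth at mesh = N mod T0
  24 = 1 * 16 + 8, so 24 mod 16 = 8
  gear 0 tooth = 8
Gear 1 (driven, T1=6): tooth at mesh = (-N) mod T1
  24 = 4 * 6 + 0, so 24 mod 6 = 0
  (-24) mod 6 = 0
Mesh after 24 steps: gear-0 tooth 8 meets gear-1 tooth 0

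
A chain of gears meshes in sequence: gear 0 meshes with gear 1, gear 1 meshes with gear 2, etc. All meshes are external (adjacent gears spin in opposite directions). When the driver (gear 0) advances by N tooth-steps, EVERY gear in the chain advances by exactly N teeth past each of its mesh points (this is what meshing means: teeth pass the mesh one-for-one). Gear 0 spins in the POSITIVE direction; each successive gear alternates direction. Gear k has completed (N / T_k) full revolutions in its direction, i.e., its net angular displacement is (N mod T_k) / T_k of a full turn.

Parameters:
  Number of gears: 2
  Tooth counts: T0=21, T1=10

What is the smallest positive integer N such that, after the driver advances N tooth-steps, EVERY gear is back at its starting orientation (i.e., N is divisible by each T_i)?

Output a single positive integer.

Answer: 210

Derivation:
Gear k returns to start when N is a multiple of T_k.
All gears at start simultaneously when N is a common multiple of [21, 10]; the smallest such N is lcm(21, 10).
Start: lcm = T0 = 21
Fold in T1=10: gcd(21, 10) = 1; lcm(21, 10) = 21 * 10 / 1 = 210 / 1 = 210
Full cycle length = 210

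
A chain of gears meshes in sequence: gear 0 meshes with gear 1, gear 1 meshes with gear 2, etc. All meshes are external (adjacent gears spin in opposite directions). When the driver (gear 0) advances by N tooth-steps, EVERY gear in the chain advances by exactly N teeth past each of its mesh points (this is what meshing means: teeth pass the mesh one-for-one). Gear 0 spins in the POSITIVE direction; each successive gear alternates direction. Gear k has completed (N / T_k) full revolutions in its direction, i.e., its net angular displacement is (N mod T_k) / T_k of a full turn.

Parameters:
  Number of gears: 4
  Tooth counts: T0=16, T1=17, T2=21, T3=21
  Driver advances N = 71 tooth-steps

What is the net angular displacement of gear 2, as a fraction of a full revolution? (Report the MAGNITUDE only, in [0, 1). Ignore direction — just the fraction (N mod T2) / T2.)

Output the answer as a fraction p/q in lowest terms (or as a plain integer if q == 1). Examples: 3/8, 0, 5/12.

Answer: 8/21

Derivation:
Chain of 4 gears, tooth counts: [16, 17, 21, 21]
  gear 0: T0=16, direction=positive, advance = 71 mod 16 = 7 teeth = 7/16 turn
  gear 1: T1=17, direction=negative, advance = 71 mod 17 = 3 teeth = 3/17 turn
  gear 2: T2=21, direction=positive, advance = 71 mod 21 = 8 teeth = 8/21 turn
  gear 3: T3=21, direction=negative, advance = 71 mod 21 = 8 teeth = 8/21 turn
Gear 2: 71 mod 21 = 8
Fraction = 8 / 21 = 8/21 (gcd(8,21)=1) = 8/21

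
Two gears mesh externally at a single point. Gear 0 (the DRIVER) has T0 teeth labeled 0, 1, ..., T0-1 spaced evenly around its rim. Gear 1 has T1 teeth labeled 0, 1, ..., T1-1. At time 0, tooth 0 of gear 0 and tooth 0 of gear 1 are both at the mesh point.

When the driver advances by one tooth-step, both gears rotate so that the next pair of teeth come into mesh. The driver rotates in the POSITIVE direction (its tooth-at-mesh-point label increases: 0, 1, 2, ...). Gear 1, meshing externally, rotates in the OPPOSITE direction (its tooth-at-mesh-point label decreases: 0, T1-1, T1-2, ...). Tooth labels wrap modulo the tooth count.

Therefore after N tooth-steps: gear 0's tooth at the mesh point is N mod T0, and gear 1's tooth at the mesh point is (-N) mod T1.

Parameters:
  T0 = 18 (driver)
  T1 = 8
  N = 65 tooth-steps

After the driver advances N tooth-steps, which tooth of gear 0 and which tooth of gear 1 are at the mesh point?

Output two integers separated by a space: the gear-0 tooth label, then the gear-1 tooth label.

Gear 0 (driver, T0=18): tooth at mesh = N mod T0
  65 = 3 * 18 + 11, so 65 mod 18 = 11
  gear 0 tooth = 11
Gear 1 (driven, T1=8): tooth at mesh = (-N) mod T1
  65 = 8 * 8 + 1, so 65 mod 8 = 1
  (-65) mod 8 = (-1) mod 8 = 8 - 1 = 7
Mesh after 65 steps: gear-0 tooth 11 meets gear-1 tooth 7

Answer: 11 7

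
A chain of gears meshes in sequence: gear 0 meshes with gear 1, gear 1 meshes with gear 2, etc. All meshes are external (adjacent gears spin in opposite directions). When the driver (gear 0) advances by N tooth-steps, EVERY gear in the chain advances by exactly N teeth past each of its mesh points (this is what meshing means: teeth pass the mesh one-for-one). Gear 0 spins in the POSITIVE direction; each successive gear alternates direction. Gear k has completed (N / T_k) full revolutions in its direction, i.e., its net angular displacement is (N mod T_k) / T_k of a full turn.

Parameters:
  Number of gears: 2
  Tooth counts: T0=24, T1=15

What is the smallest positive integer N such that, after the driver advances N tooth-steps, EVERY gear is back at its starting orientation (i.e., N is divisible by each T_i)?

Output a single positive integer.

Gear k returns to start when N is a multiple of T_k.
All gears at start simultaneously when N is a common multiple of [24, 15]; the smallest such N is lcm(24, 15).
Start: lcm = T0 = 24
Fold in T1=15: gcd(24, 15) = 3; lcm(24, 15) = 24 * 15 / 3 = 360 / 3 = 120
Full cycle length = 120

Answer: 120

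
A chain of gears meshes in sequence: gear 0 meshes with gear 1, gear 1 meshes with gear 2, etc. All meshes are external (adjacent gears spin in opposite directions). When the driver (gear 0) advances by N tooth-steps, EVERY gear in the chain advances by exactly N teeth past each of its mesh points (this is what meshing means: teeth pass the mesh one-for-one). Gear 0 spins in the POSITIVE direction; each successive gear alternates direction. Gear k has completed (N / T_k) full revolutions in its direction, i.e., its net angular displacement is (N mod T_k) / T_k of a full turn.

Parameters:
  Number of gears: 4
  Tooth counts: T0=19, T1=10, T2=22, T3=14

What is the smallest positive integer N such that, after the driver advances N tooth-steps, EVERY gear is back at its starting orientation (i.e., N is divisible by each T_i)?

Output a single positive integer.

Gear k returns to start when N is a multiple of T_k.
All gears at start simultaneously when N is a common multiple of [19, 10, 22, 14]; the smallest such N is lcm(19, 10, 22, 14).
Start: lcm = T0 = 19
Fold in T1=10: gcd(19, 10) = 1; lcm(19, 10) = 19 * 10 / 1 = 190 / 1 = 190
Fold in T2=22: gcd(190, 22) = 2; lcm(190, 22) = 190 * 22 / 2 = 4180 / 2 = 2090
Fold in T3=14: gcd(2090, 14) = 2; lcm(2090, 14) = 2090 * 14 / 2 = 29260 / 2 = 14630
Full cycle length = 14630

Answer: 14630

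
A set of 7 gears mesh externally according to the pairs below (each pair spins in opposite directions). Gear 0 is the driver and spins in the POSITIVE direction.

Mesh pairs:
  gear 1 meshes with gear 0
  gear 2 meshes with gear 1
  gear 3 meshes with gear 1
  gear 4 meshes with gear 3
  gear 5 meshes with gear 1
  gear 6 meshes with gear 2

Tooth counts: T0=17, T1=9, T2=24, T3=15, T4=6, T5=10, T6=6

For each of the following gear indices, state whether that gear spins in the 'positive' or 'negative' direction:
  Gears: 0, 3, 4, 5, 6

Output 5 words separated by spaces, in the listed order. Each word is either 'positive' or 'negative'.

Answer: positive positive negative positive negative

Derivation:
Gear 0 (driver): positive (depth 0)
  gear 1: meshes with gear 0 -> depth 1 -> negative (opposite of gear 0)
  gear 2: meshes with gear 1 -> depth 2 -> positive (opposite of gear 1)
  gear 3: meshes with gear 1 -> depth 2 -> positive (opposite of gear 1)
  gear 4: meshes with gear 3 -> depth 3 -> negative (opposite of gear 3)
  gear 5: meshes with gear 1 -> depth 2 -> positive (opposite of gear 1)
  gear 6: meshes with gear 2 -> depth 3 -> negative (opposite of gear 2)
Queried indices 0, 3, 4, 5, 6 -> positive, positive, negative, positive, negative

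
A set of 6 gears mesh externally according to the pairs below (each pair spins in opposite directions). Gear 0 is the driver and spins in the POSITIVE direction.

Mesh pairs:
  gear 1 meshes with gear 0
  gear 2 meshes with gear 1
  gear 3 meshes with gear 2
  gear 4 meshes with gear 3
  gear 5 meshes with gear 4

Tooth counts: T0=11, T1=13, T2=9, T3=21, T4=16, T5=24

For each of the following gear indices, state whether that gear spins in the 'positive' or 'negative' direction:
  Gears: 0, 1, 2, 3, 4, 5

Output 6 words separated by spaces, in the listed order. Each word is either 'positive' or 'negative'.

Gear 0 (driver): positive (depth 0)
  gear 1: meshes with gear 0 -> depth 1 -> negative (opposite of gear 0)
  gear 2: meshes with gear 1 -> depth 2 -> positive (opposite of gear 1)
  gear 3: meshes with gear 2 -> depth 3 -> negative (opposite of gear 2)
  gear 4: meshes with gear 3 -> depth 4 -> positive (opposite of gear 3)
  gear 5: meshes with gear 4 -> depth 5 -> negative (opposite of gear 4)
Queried indices 0, 1, 2, 3, 4, 5 -> positive, negative, positive, negative, positive, negative

Answer: positive negative positive negative positive negative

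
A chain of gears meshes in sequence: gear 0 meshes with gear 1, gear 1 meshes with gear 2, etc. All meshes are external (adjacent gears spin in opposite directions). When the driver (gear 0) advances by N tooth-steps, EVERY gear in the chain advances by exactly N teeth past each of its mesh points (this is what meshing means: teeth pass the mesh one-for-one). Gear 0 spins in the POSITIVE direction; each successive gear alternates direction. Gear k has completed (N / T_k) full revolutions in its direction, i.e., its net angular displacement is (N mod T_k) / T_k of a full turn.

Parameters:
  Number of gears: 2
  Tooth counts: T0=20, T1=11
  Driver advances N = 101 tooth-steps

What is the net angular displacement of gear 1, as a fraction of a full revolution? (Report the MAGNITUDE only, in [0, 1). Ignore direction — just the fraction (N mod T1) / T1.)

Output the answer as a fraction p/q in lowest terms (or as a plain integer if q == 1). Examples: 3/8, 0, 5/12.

Chain of 2 gears, tooth counts: [20, 11]
  gear 0: T0=20, direction=positive, advance = 101 mod 20 = 1 teeth = 1/20 turn
  gear 1: T1=11, direction=negative, advance = 101 mod 11 = 2 teeth = 2/11 turn
Gear 1: 101 mod 11 = 2
Fraction = 2 / 11 = 2/11 (gcd(2,11)=1) = 2/11

Answer: 2/11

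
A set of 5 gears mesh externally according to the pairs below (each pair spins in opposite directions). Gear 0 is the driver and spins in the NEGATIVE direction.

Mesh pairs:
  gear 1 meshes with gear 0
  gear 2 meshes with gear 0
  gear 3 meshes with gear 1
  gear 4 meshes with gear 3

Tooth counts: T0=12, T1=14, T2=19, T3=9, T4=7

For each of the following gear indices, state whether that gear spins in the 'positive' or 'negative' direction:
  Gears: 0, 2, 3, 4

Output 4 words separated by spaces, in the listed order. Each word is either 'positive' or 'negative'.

Gear 0 (driver): negative (depth 0)
  gear 1: meshes with gear 0 -> depth 1 -> positive (opposite of gear 0)
  gear 2: meshes with gear 0 -> depth 1 -> positive (opposite of gear 0)
  gear 3: meshes with gear 1 -> depth 2 -> negative (opposite of gear 1)
  gear 4: meshes with gear 3 -> depth 3 -> positive (opposite of gear 3)
Queried indices 0, 2, 3, 4 -> negative, positive, negative, positive

Answer: negative positive negative positive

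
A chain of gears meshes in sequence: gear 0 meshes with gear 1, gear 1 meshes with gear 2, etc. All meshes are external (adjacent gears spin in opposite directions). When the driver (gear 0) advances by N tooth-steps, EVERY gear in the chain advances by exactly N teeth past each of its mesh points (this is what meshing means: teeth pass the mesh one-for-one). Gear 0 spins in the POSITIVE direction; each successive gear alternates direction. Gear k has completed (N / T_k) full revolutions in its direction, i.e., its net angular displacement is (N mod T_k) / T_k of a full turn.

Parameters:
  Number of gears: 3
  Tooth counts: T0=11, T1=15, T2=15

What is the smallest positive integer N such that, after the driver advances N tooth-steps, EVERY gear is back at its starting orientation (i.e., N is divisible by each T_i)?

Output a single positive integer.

Gear k returns to start when N is a multiple of T_k.
All gears at start simultaneously when N is a common multiple of [11, 15, 15]; the smallest such N is lcm(11, 15, 15).
Start: lcm = T0 = 11
Fold in T1=15: gcd(11, 15) = 1; lcm(11, 15) = 11 * 15 / 1 = 165 / 1 = 165
Fold in T2=15: gcd(165, 15) = 15; lcm(165, 15) = 165 * 15 / 15 = 2475 / 15 = 165
Full cycle length = 165

Answer: 165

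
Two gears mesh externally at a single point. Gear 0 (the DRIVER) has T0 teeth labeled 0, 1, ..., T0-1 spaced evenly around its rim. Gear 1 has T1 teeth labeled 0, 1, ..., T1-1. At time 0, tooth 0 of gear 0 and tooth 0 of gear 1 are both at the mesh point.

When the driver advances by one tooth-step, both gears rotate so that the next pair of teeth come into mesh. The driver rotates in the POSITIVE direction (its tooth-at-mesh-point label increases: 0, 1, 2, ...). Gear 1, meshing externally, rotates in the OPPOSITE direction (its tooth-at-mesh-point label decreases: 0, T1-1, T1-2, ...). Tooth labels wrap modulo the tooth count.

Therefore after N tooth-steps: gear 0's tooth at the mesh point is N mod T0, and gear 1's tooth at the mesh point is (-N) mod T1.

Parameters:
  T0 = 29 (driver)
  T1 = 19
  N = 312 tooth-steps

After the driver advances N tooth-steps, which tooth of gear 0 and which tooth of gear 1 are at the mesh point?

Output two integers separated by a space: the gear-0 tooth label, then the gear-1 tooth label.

Gear 0 (driver, T0=29): tooth at mesh = N mod T0
  312 = 10 * 29 + 22, so 312 mod 29 = 22
  gear 0 tooth = 22
Gear 1 (driven, T1=19): tooth at mesh = (-N) mod T1
  312 = 16 * 19 + 8, so 312 mod 19 = 8
  (-312) mod 19 = (-8) mod 19 = 19 - 8 = 11
Mesh after 312 steps: gear-0 tooth 22 meets gear-1 tooth 11

Answer: 22 11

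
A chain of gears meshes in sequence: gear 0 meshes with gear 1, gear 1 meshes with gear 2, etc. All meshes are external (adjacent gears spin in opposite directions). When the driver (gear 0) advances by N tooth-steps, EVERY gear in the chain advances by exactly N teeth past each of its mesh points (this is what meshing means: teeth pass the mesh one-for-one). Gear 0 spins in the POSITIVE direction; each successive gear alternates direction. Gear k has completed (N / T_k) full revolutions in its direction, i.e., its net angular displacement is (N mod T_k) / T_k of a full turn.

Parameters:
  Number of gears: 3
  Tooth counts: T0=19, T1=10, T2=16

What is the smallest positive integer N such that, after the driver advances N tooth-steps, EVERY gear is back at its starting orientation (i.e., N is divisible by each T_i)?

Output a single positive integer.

Answer: 1520

Derivation:
Gear k returns to start when N is a multiple of T_k.
All gears at start simultaneously when N is a common multiple of [19, 10, 16]; the smallest such N is lcm(19, 10, 16).
Start: lcm = T0 = 19
Fold in T1=10: gcd(19, 10) = 1; lcm(19, 10) = 19 * 10 / 1 = 190 / 1 = 190
Fold in T2=16: gcd(190, 16) = 2; lcm(190, 16) = 190 * 16 / 2 = 3040 / 2 = 1520
Full cycle length = 1520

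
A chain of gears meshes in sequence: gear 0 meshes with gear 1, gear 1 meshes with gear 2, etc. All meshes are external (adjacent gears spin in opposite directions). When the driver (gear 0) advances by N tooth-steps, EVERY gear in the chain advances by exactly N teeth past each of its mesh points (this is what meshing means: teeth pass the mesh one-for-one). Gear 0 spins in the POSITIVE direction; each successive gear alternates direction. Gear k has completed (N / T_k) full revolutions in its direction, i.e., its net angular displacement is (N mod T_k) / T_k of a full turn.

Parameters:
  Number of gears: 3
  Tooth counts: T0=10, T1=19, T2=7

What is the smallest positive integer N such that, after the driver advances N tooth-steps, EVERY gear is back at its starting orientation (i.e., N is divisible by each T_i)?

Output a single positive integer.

Gear k returns to start when N is a multiple of T_k.
All gears at start simultaneously when N is a common multiple of [10, 19, 7]; the smallest such N is lcm(10, 19, 7).
Start: lcm = T0 = 10
Fold in T1=19: gcd(10, 19) = 1; lcm(10, 19) = 10 * 19 / 1 = 190 / 1 = 190
Fold in T2=7: gcd(190, 7) = 1; lcm(190, 7) = 190 * 7 / 1 = 1330 / 1 = 1330
Full cycle length = 1330

Answer: 1330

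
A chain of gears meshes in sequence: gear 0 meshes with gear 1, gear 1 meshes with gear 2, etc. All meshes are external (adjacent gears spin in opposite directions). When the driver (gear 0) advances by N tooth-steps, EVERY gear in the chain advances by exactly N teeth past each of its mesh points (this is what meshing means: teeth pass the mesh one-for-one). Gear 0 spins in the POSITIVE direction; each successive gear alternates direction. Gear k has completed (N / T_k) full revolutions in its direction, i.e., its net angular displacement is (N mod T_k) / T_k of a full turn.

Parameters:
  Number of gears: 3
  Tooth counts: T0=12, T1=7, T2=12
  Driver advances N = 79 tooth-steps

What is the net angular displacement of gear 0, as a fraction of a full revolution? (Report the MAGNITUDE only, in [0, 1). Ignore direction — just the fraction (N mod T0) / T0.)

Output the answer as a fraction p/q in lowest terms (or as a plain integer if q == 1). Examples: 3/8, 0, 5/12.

Answer: 7/12

Derivation:
Chain of 3 gears, tooth counts: [12, 7, 12]
  gear 0: T0=12, direction=positive, advance = 79 mod 12 = 7 teeth = 7/12 turn
  gear 1: T1=7, direction=negative, advance = 79 mod 7 = 2 teeth = 2/7 turn
  gear 2: T2=12, direction=positive, advance = 79 mod 12 = 7 teeth = 7/12 turn
Gear 0: 79 mod 12 = 7
Fraction = 7 / 12 = 7/12 (gcd(7,12)=1) = 7/12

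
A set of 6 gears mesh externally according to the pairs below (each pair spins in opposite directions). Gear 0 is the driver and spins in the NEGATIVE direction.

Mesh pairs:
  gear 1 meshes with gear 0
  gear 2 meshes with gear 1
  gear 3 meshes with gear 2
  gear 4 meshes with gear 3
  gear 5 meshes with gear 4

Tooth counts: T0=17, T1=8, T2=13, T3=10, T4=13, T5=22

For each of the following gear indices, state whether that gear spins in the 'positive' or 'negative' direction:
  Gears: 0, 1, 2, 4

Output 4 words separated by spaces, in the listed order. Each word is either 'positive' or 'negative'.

Answer: negative positive negative negative

Derivation:
Gear 0 (driver): negative (depth 0)
  gear 1: meshes with gear 0 -> depth 1 -> positive (opposite of gear 0)
  gear 2: meshes with gear 1 -> depth 2 -> negative (opposite of gear 1)
  gear 3: meshes with gear 2 -> depth 3 -> positive (opposite of gear 2)
  gear 4: meshes with gear 3 -> depth 4 -> negative (opposite of gear 3)
  gear 5: meshes with gear 4 -> depth 5 -> positive (opposite of gear 4)
Queried indices 0, 1, 2, 4 -> negative, positive, negative, negative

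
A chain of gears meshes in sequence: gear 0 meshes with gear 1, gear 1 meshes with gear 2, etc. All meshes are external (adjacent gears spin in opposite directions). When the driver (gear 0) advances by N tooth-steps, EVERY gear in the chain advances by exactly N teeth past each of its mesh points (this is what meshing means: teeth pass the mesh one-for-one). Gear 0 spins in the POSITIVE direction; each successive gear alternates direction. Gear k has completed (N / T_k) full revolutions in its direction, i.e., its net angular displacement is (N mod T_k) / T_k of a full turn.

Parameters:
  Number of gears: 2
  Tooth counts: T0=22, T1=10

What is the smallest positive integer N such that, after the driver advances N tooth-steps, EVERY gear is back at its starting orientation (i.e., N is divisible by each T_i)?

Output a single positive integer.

Answer: 110

Derivation:
Gear k returns to start when N is a multiple of T_k.
All gears at start simultaneously when N is a common multiple of [22, 10]; the smallest such N is lcm(22, 10).
Start: lcm = T0 = 22
Fold in T1=10: gcd(22, 10) = 2; lcm(22, 10) = 22 * 10 / 2 = 220 / 2 = 110
Full cycle length = 110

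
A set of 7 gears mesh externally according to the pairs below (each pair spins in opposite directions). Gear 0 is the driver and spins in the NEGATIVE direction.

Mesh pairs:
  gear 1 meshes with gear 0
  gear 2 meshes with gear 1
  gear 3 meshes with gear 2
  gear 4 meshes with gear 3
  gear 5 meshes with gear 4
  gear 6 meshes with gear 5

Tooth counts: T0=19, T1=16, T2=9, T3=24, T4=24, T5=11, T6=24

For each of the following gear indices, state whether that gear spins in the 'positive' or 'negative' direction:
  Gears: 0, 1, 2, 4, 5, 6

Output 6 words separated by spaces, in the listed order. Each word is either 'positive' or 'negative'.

Gear 0 (driver): negative (depth 0)
  gear 1: meshes with gear 0 -> depth 1 -> positive (opposite of gear 0)
  gear 2: meshes with gear 1 -> depth 2 -> negative (opposite of gear 1)
  gear 3: meshes with gear 2 -> depth 3 -> positive (opposite of gear 2)
  gear 4: meshes with gear 3 -> depth 4 -> negative (opposite of gear 3)
  gear 5: meshes with gear 4 -> depth 5 -> positive (opposite of gear 4)
  gear 6: meshes with gear 5 -> depth 6 -> negative (opposite of gear 5)
Queried indices 0, 1, 2, 4, 5, 6 -> negative, positive, negative, negative, positive, negative

Answer: negative positive negative negative positive negative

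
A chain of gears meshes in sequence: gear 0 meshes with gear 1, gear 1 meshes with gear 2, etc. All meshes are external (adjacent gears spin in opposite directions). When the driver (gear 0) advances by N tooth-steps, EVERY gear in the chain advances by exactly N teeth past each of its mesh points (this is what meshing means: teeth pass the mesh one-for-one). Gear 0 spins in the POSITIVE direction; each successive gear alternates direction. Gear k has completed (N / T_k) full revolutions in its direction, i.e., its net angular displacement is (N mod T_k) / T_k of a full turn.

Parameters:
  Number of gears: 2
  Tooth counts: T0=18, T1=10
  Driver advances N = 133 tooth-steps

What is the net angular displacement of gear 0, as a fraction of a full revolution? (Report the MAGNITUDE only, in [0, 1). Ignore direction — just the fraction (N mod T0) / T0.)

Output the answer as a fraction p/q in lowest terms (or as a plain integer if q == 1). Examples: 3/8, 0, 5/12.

Chain of 2 gears, tooth counts: [18, 10]
  gear 0: T0=18, direction=positive, advance = 133 mod 18 = 7 teeth = 7/18 turn
  gear 1: T1=10, direction=negative, advance = 133 mod 10 = 3 teeth = 3/10 turn
Gear 0: 133 mod 18 = 7
Fraction = 7 / 18 = 7/18 (gcd(7,18)=1) = 7/18

Answer: 7/18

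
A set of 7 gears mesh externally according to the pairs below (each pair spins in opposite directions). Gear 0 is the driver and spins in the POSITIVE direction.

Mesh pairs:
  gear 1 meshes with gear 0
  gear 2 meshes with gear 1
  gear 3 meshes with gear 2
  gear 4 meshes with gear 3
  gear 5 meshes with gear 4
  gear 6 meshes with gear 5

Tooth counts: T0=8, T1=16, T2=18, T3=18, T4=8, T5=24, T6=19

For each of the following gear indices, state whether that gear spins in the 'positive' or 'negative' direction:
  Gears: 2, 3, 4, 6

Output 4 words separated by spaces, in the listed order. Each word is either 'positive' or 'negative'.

Answer: positive negative positive positive

Derivation:
Gear 0 (driver): positive (depth 0)
  gear 1: meshes with gear 0 -> depth 1 -> negative (opposite of gear 0)
  gear 2: meshes with gear 1 -> depth 2 -> positive (opposite of gear 1)
  gear 3: meshes with gear 2 -> depth 3 -> negative (opposite of gear 2)
  gear 4: meshes with gear 3 -> depth 4 -> positive (opposite of gear 3)
  gear 5: meshes with gear 4 -> depth 5 -> negative (opposite of gear 4)
  gear 6: meshes with gear 5 -> depth 6 -> positive (opposite of gear 5)
Queried indices 2, 3, 4, 6 -> positive, negative, positive, positive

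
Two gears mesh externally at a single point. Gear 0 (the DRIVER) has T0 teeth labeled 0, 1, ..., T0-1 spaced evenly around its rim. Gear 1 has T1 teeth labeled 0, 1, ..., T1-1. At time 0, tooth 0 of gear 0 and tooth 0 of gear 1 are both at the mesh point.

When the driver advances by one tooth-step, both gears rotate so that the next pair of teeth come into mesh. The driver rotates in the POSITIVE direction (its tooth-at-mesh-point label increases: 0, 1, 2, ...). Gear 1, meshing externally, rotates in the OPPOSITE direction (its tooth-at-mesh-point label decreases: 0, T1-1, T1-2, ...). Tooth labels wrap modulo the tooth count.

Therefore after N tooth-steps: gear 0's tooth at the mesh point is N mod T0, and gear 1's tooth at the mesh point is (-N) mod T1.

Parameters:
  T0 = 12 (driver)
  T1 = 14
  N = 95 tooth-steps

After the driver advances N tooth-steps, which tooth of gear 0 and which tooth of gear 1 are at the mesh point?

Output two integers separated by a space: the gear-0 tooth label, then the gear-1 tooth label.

Answer: 11 3

Derivation:
Gear 0 (driver, T0=12): tooth at mesh = N mod T0
  95 = 7 * 12 + 11, so 95 mod 12 = 11
  gear 0 tooth = 11
Gear 1 (driven, T1=14): tooth at mesh = (-N) mod T1
  95 = 6 * 14 + 11, so 95 mod 14 = 11
  (-95) mod 14 = (-11) mod 14 = 14 - 11 = 3
Mesh after 95 steps: gear-0 tooth 11 meets gear-1 tooth 3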